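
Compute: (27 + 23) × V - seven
Convert V (Roman numeral) → 5 (decimal)
Convert seven (English words) → 7 (decimal)
Expression in decimal: (27 + 23) × 5 - 7
Parentheses first: 27 + 23 = 50
Multiply: 50 × 5 = 250
Subtract: 250 - 7 = 243
243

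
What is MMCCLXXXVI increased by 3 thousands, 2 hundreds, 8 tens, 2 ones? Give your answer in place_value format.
Convert MMCCLXXXVI (Roman numeral) → 1000 + 1000 + 100 + 100 + 50 + 10 + 10 + 10 + 5 + 1 = 2286 (decimal)
Convert 3 thousands, 2 hundreds, 8 tens, 2 ones (place-value notation) → 3×1000 + 2×100 + 8×10 + 2 = 3282 (decimal)
Compute 2286 + 3282 = 5568
Convert 5568 (decimal) → 5568 = 5×1000 + 5×100 + 6×10 + 8 → 5 thousands, 5 hundreds, 6 tens, 8 ones (place-value notation)
5 thousands, 5 hundreds, 6 tens, 8 ones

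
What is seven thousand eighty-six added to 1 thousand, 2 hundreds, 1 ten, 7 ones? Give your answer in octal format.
Convert seven thousand eighty-six (English words) → 7×1000 + 86 = 7086 (decimal)
Convert 1 thousand, 2 hundreds, 1 ten, 7 ones (place-value notation) → 1×1000 + 2×100 + 1×10 + 7 = 1217 (decimal)
Compute 7086 + 1217 = 8303
Convert 8303 (decimal) → 8303 = 2×4096 + 1×64 + 5×8 + 7 → 0o20157 (octal)
0o20157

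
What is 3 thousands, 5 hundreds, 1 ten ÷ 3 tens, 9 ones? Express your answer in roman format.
Convert 3 thousands, 5 hundreds, 1 ten (place-value notation) → 3×1000 + 5×100 + 1×10 = 3510 (decimal)
Convert 3 tens, 9 ones (place-value notation) → 3×10 + 9 = 39 (decimal)
Compute 3510 ÷ 39 = 90
Convert 90 (decimal) → XC (Roman numeral)
XC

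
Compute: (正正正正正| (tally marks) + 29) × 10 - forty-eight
Convert 正正正正正| (tally marks) → 5 + 5 + 5 + 5 + 5 + 1 = 26 (decimal)
Convert forty-eight (English words) → 48 (decimal)
Expression in decimal: (26 + 29) × 10 - 48
Parentheses first: 26 + 29 = 55
Multiply: 55 × 10 = 550
Subtract: 550 - 48 = 502
502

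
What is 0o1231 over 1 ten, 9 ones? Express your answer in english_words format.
Convert 0o1231 (octal) → 1×512 + 2×64 + 3×8 + 1 = 665 (decimal)
Convert 1 ten, 9 ones (place-value notation) → 1×10 + 9 = 19 (decimal)
Compute 665 ÷ 19 = 35
Convert 35 (decimal) → thirty-five (English words)
thirty-five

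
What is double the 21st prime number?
The 21st prime number = 73
Compute 73 × 2 = 146
146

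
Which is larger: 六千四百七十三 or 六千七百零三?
Convert 六千四百七十三 (Chinese numeral) → 6×1000 + 4×100 + 7×10 + 3 = 6473 (decimal)
Convert 六千七百零三 (Chinese numeral) → 6×1000 + 7×100 + 3 = 6703 (decimal)
Compare 6473 vs 6703: larger = 6703
6703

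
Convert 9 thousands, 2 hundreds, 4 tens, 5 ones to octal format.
Convert 9 thousands, 2 hundreds, 4 tens, 5 ones (place-value notation) → 9×1000 + 2×100 + 4×10 + 5 = 9245 (decimal)
Convert 9245 (decimal) → 9245 = 2×4096 + 2×512 + 3×8 + 5 → 0o22035 (octal)
0o22035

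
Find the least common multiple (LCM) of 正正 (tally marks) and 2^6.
Convert 正正 (tally marks) → 5 + 5 = 10 (decimal)
Convert 2^6 (power) → 64 (decimal)
Compute lcm(10, 64) = 320
320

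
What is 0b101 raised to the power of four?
Convert 0b101 (binary) → 4 + 1 = 5 (decimal)
Convert four (English words) → 4 (decimal)
Compute 5 ^ 4 = 625
625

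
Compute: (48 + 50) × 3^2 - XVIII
Convert 3^2 (power) → 9 (decimal)
Convert XVIII (Roman numeral) → 10 + 5 + 1 + 1 + 1 = 18 (decimal)
Expression in decimal: (48 + 50) × 9 - 18
Parentheses first: 48 + 50 = 98
Multiply: 98 × 9 = 882
Subtract: 882 - 18 = 864
864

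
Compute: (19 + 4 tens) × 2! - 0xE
Convert 4 tens (place-value notation) → 4×10 = 40 (decimal)
Convert 2! (factorial) → 2 (decimal)
Convert 0xE (hexadecimal) → 14 (decimal)
Expression in decimal: (19 + 40) × 2 - 14
Parentheses first: 19 + 40 = 59
Multiply: 59 × 2 = 118
Subtract: 118 - 14 = 104
104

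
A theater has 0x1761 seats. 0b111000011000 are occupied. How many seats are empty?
Convert 0x1761 (hexadecimal) → 1×4096 + 7×256 + 6×16 + 1 = 5985 (decimal)
Convert 0b111000011000 (binary) → 2048 + 1024 + 512 + 16 + 8 = 3608 (decimal)
Compute 5985 - 3608 = 2377
2377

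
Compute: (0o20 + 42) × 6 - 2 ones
Convert 0o20 (octal) → 2×8 = 16 (decimal)
Convert 2 ones (place-value notation) → 2 (decimal)
Expression in decimal: (16 + 42) × 6 - 2
Parentheses first: 16 + 42 = 58
Multiply: 58 × 6 = 348
Subtract: 348 - 2 = 346
346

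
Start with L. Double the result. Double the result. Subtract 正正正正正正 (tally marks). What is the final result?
Convert L (Roman numeral) → 50 (decimal)
Start: 50
50 × 2 = 100
100 × 2 = 200
Convert 正正正正正正 (tally marks) → 5 + 5 + 5 + 5 + 5 + 5 = 30 (decimal)
200 - 30 = 170
170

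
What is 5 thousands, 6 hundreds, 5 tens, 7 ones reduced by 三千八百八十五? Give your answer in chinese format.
Convert 5 thousands, 6 hundreds, 5 tens, 7 ones (place-value notation) → 5×1000 + 6×100 + 5×10 + 7 = 5657 (decimal)
Convert 三千八百八十五 (Chinese numeral) → 3×1000 + 8×100 + 8×10 + 5 = 3885 (decimal)
Compute 5657 - 3885 = 1772
Convert 1772 (decimal) → 1772 = 1×1000 + 7×100 + 7×10 + 2 → 一千七百七十二 (Chinese numeral)
一千七百七十二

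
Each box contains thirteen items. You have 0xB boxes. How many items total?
Convert thirteen (English words) → 13 (decimal)
Convert 0xB (hexadecimal) → 11 (decimal)
Compute 13 × 11 = 143
143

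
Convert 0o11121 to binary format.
Convert 0o11121 (octal) → 1×4096 + 1×512 + 1×64 + 2×8 + 1 = 4689 (decimal)
Convert 4689 (decimal) → 4689 = 4096 + 512 + 64 + 16 + 1 → 0b1001001010001 (binary)
0b1001001010001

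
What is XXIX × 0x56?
Convert XXIX (Roman numeral) → 10 + 10 + 9 = 29 (decimal)
Convert 0x56 (hexadecimal) → 5×16 + 6 = 86 (decimal)
Compute 29 × 86 = 2494
2494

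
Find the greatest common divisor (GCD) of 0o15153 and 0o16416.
Convert 0o15153 (octal) → 1×4096 + 5×512 + 1×64 + 5×8 + 3 = 6763 (decimal)
Convert 0o16416 (octal) → 1×4096 + 6×512 + 4×64 + 1×8 + 6 = 7438 (decimal)
Compute gcd(6763, 7438) = 1
1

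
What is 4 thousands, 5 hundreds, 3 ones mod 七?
Convert 4 thousands, 5 hundreds, 3 ones (place-value notation) → 4×1000 + 5×100 + 3 = 4503 (decimal)
Convert 七 (Chinese numeral) → 7 (decimal)
Compute 4503 mod 7 = 2
2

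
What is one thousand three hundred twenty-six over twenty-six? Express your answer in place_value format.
Convert one thousand three hundred twenty-six (English words) → 1×1000 + 3×100 + 26 = 1326 (decimal)
Convert twenty-six (English words) → 26 (decimal)
Compute 1326 ÷ 26 = 51
Convert 51 (decimal) → 51 = 5×10 + 1 → 5 tens, 1 one (place-value notation)
5 tens, 1 one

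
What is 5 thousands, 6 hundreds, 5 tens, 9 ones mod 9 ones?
Convert 5 thousands, 6 hundreds, 5 tens, 9 ones (place-value notation) → 5×1000 + 6×100 + 5×10 + 9 = 5659 (decimal)
Convert 9 ones (place-value notation) → 9 (decimal)
Compute 5659 mod 9 = 7
7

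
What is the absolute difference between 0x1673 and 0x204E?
Convert 0x1673 (hexadecimal) → 1×4096 + 6×256 + 7×16 + 3 = 5747 (decimal)
Convert 0x204E (hexadecimal) → 2×4096 + 4×16 + 14 = 8270 (decimal)
Compute |5747 - 8270| = 2523
2523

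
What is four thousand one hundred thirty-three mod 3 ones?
Convert four thousand one hundred thirty-three (English words) → 4×1000 + 1×100 + 33 = 4133 (decimal)
Convert 3 ones (place-value notation) → 3 (decimal)
Compute 4133 mod 3 = 2
2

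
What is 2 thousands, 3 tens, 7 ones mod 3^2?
Convert 2 thousands, 3 tens, 7 ones (place-value notation) → 2×1000 + 3×10 + 7 = 2037 (decimal)
Convert 3^2 (power) → 9 (decimal)
Compute 2037 mod 9 = 3
3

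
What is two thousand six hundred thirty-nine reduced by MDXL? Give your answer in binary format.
Convert two thousand six hundred thirty-nine (English words) → 2×1000 + 6×100 + 39 = 2639 (decimal)
Convert MDXL (Roman numeral) → 1000 + 500 + 40 = 1540 (decimal)
Compute 2639 - 1540 = 1099
Convert 1099 (decimal) → 1099 = 1024 + 64 + 8 + 2 + 1 → 0b10001001011 (binary)
0b10001001011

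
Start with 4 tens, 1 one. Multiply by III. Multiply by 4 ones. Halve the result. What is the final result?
Convert 4 tens, 1 one (place-value notation) → 4×10 + 1 = 41 (decimal)
Start: 41
Convert III (Roman numeral) → 1 + 1 + 1 = 3 (decimal)
41 × 3 = 123
Convert 4 ones (place-value notation) → 4 (decimal)
123 × 4 = 492
492 ÷ 2 = 246
246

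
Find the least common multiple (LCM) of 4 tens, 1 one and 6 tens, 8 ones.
Convert 4 tens, 1 one (place-value notation) → 4×10 + 1 = 41 (decimal)
Convert 6 tens, 8 ones (place-value notation) → 6×10 + 8 = 68 (decimal)
Compute lcm(41, 68) = 2788
2788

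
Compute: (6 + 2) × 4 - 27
Parentheses first: 6 + 2 = 8
Multiply: 8 × 4 = 32
Subtract: 32 - 27 = 5
5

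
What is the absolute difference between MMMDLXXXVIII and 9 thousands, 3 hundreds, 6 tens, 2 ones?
Convert MMMDLXXXVIII (Roman numeral) → 1000 + 1000 + 1000 + 500 + 50 + 10 + 10 + 10 + 5 + 1 + 1 + 1 = 3588 (decimal)
Convert 9 thousands, 3 hundreds, 6 tens, 2 ones (place-value notation) → 9×1000 + 3×100 + 6×10 + 2 = 9362 (decimal)
Compute |3588 - 9362| = 5774
5774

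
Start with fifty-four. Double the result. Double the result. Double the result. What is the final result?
Convert fifty-four (English words) → 54 (decimal)
Start: 54
54 × 2 = 108
108 × 2 = 216
216 × 2 = 432
432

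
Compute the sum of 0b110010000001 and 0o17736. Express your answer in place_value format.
Convert 0b110010000001 (binary) → 2048 + 1024 + 128 + 1 = 3201 (decimal)
Convert 0o17736 (octal) → 1×4096 + 7×512 + 7×64 + 3×8 + 6 = 8158 (decimal)
Compute 3201 + 8158 = 11359
Convert 11359 (decimal) → 11359 = 11×1000 + 3×100 + 5×10 + 9 → 11 thousands, 3 hundreds, 5 tens, 9 ones (place-value notation)
11 thousands, 3 hundreds, 5 tens, 9 ones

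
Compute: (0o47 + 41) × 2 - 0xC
Convert 0o47 (octal) → 4×8 + 7 = 39 (decimal)
Convert 0xC (hexadecimal) → 12 (decimal)
Expression in decimal: (39 + 41) × 2 - 12
Parentheses first: 39 + 41 = 80
Multiply: 80 × 2 = 160
Subtract: 160 - 12 = 148
148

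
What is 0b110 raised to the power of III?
Convert 0b110 (binary) → 4 + 2 = 6 (decimal)
Convert III (Roman numeral) → 1 + 1 + 1 = 3 (decimal)
Compute 6 ^ 3 = 216
216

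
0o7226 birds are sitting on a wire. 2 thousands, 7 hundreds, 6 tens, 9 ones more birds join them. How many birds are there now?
Convert 0o7226 (octal) → 7×512 + 2×64 + 2×8 + 6 = 3734 (decimal)
Convert 2 thousands, 7 hundreds, 6 tens, 9 ones (place-value notation) → 2×1000 + 7×100 + 6×10 + 9 = 2769 (decimal)
Compute 3734 + 2769 = 6503
6503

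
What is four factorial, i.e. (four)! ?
Convert four (English words) → 4 (decimal)
Compute 4! = 24
24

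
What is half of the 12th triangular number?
The 12th triangular number = 12×13/2 = 78
Compute 78 ÷ 2 = 39
39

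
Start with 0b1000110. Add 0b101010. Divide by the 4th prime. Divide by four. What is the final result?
Convert 0b1000110 (binary) → 64 + 4 + 2 = 70 (decimal)
Start: 70
Convert 0b101010 (binary) → 32 + 8 + 2 = 42 (decimal)
70 + 42 = 112
Convert the 4th prime (prime index) → 7 (decimal)
112 ÷ 7 = 16
Convert four (English words) → 4 (decimal)
16 ÷ 4 = 4
4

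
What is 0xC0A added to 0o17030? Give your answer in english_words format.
Convert 0xC0A (hexadecimal) → 12×256 + 10 = 3082 (decimal)
Convert 0o17030 (octal) → 1×4096 + 7×512 + 3×8 = 7704 (decimal)
Compute 3082 + 7704 = 10786
Convert 10786 (decimal) → 10786 = 10×1000 + 7×100 + 86 → ten thousand seven hundred eighty-six (English words)
ten thousand seven hundred eighty-six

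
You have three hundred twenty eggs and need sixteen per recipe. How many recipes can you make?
Convert three hundred twenty (English words) → 3×100 + 20 = 320 (decimal)
Convert sixteen (English words) → 16 (decimal)
Compute 320 ÷ 16 = 20
20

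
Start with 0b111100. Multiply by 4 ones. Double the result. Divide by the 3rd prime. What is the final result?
Convert 0b111100 (binary) → 32 + 16 + 8 + 4 = 60 (decimal)
Start: 60
Convert 4 ones (place-value notation) → 4 (decimal)
60 × 4 = 240
240 × 2 = 480
Convert the 3rd prime (prime index) → 5 (decimal)
480 ÷ 5 = 96
96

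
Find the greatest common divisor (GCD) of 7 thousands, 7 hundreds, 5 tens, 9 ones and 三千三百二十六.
Convert 7 thousands, 7 hundreds, 5 tens, 9 ones (place-value notation) → 7×1000 + 7×100 + 5×10 + 9 = 7759 (decimal)
Convert 三千三百二十六 (Chinese numeral) → 3×1000 + 3×100 + 2×10 + 6 = 3326 (decimal)
Compute gcd(7759, 3326) = 1
1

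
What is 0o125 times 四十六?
Convert 0o125 (octal) → 1×64 + 2×8 + 5 = 85 (decimal)
Convert 四十六 (Chinese numeral) → 4×10 + 6 = 46 (decimal)
Compute 85 × 46 = 3910
3910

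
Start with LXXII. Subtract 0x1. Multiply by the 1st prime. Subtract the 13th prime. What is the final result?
Convert LXXII (Roman numeral) → 50 + 10 + 10 + 1 + 1 = 72 (decimal)
Start: 72
Convert 0x1 (hexadecimal) → 1 (decimal)
72 - 1 = 71
Convert the 1st prime (prime index) → 2 (decimal)
71 × 2 = 142
Convert the 13th prime (prime index) → 41 (decimal)
142 - 41 = 101
101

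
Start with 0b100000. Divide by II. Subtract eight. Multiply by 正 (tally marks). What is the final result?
Convert 0b100000 (binary) → 32 (decimal)
Start: 32
Convert II (Roman numeral) → 1 + 1 = 2 (decimal)
32 ÷ 2 = 16
Convert eight (English words) → 8 (decimal)
16 - 8 = 8
Convert 正 (tally marks) → 5 (decimal)
8 × 5 = 40
40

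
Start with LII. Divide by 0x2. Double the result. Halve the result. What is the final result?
Convert LII (Roman numeral) → 50 + 1 + 1 = 52 (decimal)
Start: 52
Convert 0x2 (hexadecimal) → 2 (decimal)
52 ÷ 2 = 26
26 × 2 = 52
52 ÷ 2 = 26
26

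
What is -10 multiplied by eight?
Convert eight (English words) → 8 (decimal)
Compute -10 × 8 = -80
-80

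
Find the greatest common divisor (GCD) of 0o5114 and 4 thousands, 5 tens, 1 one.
Convert 0o5114 (octal) → 5×512 + 1×64 + 1×8 + 4 = 2636 (decimal)
Convert 4 thousands, 5 tens, 1 one (place-value notation) → 4×1000 + 5×10 + 1 = 4051 (decimal)
Compute gcd(2636, 4051) = 1
1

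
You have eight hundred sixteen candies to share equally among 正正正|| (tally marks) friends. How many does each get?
Convert eight hundred sixteen (English words) → 8×100 + 16 = 816 (decimal)
Convert 正正正|| (tally marks) → 5 + 5 + 5 + 2 = 17 (decimal)
Compute 816 ÷ 17 = 48
48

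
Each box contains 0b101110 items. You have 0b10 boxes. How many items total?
Convert 0b101110 (binary) → 32 + 8 + 4 + 2 = 46 (decimal)
Convert 0b10 (binary) → 2 (decimal)
Compute 46 × 2 = 92
92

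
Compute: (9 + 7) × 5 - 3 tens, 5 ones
Convert 3 tens, 5 ones (place-value notation) → 3×10 + 5 = 35 (decimal)
Expression in decimal: (9 + 7) × 5 - 35
Parentheses first: 9 + 7 = 16
Multiply: 16 × 5 = 80
Subtract: 80 - 35 = 45
45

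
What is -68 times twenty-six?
Convert twenty-six (English words) → 26 (decimal)
Compute -68 × 26 = -1768
-1768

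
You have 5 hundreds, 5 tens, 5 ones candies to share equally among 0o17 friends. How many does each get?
Convert 5 hundreds, 5 tens, 5 ones (place-value notation) → 5×100 + 5×10 + 5 = 555 (decimal)
Convert 0o17 (octal) → 1×8 + 7 = 15 (decimal)
Compute 555 ÷ 15 = 37
37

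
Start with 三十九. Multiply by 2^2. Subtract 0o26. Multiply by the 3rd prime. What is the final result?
Convert 三十九 (Chinese numeral) → 3×10 + 9 = 39 (decimal)
Start: 39
Convert 2^2 (power) → 4 (decimal)
39 × 4 = 156
Convert 0o26 (octal) → 2×8 + 6 = 22 (decimal)
156 - 22 = 134
Convert the 3rd prime (prime index) → 5 (decimal)
134 × 5 = 670
670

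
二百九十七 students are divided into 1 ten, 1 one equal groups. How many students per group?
Convert 二百九十七 (Chinese numeral) → 2×100 + 9×10 + 7 = 297 (decimal)
Convert 1 ten, 1 one (place-value notation) → 1×10 + 1 = 11 (decimal)
Compute 297 ÷ 11 = 27
27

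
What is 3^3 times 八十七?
Convert 3^3 (power) → 27 (decimal)
Convert 八十七 (Chinese numeral) → 8×10 + 7 = 87 (decimal)
Compute 27 × 87 = 2349
2349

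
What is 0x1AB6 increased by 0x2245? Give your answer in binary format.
Convert 0x1AB6 (hexadecimal) → 1×4096 + 10×256 + 11×16 + 6 = 6838 (decimal)
Convert 0x2245 (hexadecimal) → 2×4096 + 2×256 + 4×16 + 5 = 8773 (decimal)
Compute 6838 + 8773 = 15611
Convert 15611 (decimal) → 15611 = 8192 + 4096 + 2048 + 1024 + 128 + 64 + 32 + 16 + 8 + 2 + 1 → 0b11110011111011 (binary)
0b11110011111011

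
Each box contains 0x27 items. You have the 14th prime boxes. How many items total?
Convert 0x27 (hexadecimal) → 2×16 + 7 = 39 (decimal)
Convert the 14th prime (prime index) → 43 (decimal)
Compute 39 × 43 = 1677
1677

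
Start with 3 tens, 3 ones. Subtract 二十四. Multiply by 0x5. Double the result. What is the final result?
Convert 3 tens, 3 ones (place-value notation) → 3×10 + 3 = 33 (decimal)
Start: 33
Convert 二十四 (Chinese numeral) → 2×10 + 4 = 24 (decimal)
33 - 24 = 9
Convert 0x5 (hexadecimal) → 5 (decimal)
9 × 5 = 45
45 × 2 = 90
90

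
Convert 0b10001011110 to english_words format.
Convert 0b10001011110 (binary) → 1024 + 64 + 16 + 8 + 4 + 2 = 1118 (decimal)
Convert 1118 (decimal) → 1118 = 1×1000 + 1×100 + 18 → one thousand one hundred eighteen (English words)
one thousand one hundred eighteen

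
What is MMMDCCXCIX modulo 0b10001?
Convert MMMDCCXCIX (Roman numeral) → 1000 + 1000 + 1000 + 500 + 100 + 100 + 90 + 9 = 3799 (decimal)
Convert 0b10001 (binary) → 16 + 1 = 17 (decimal)
Compute 3799 mod 17 = 8
8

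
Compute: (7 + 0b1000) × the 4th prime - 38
Convert 0b1000 (binary) → 8 (decimal)
Convert the 4th prime (prime index) → 7 (decimal)
Expression in decimal: (7 + 8) × 7 - 38
Parentheses first: 7 + 8 = 15
Multiply: 15 × 7 = 105
Subtract: 105 - 38 = 67
67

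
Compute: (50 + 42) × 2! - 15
Convert 2! (factorial) → 2 (decimal)
Expression in decimal: (50 + 42) × 2 - 15
Parentheses first: 50 + 42 = 92
Multiply: 92 × 2 = 184
Subtract: 184 - 15 = 169
169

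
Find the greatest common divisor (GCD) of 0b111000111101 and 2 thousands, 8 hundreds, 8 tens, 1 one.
Convert 0b111000111101 (binary) → 2048 + 1024 + 512 + 32 + 16 + 8 + 4 + 1 = 3645 (decimal)
Convert 2 thousands, 8 hundreds, 8 tens, 1 one (place-value notation) → 2×1000 + 8×100 + 8×10 + 1 = 2881 (decimal)
Compute gcd(3645, 2881) = 1
1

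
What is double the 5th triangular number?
The 5th triangular number = 5×6/2 = 15
Compute 15 × 2 = 30
30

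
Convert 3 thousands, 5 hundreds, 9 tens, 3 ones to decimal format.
Convert 3 thousands, 5 hundreds, 9 tens, 3 ones (place-value notation) → 3×1000 + 5×100 + 9×10 + 3 = 3593 (decimal)
3593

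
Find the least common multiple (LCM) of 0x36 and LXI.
Convert 0x36 (hexadecimal) → 3×16 + 6 = 54 (decimal)
Convert LXI (Roman numeral) → 50 + 10 + 1 = 61 (decimal)
Compute lcm(54, 61) = 3294
3294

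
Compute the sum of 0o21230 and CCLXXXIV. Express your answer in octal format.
Convert 0o21230 (octal) → 2×4096 + 1×512 + 2×64 + 3×8 = 8856 (decimal)
Convert CCLXXXIV (Roman numeral) → 100 + 100 + 50 + 10 + 10 + 10 + 4 = 284 (decimal)
Compute 8856 + 284 = 9140
Convert 9140 (decimal) → 9140 = 2×4096 + 1×512 + 6×64 + 6×8 + 4 → 0o21664 (octal)
0o21664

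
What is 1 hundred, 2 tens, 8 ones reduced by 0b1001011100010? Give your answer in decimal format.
Convert 1 hundred, 2 tens, 8 ones (place-value notation) → 1×100 + 2×10 + 8 = 128 (decimal)
Convert 0b1001011100010 (binary) → 4096 + 512 + 128 + 64 + 32 + 2 = 4834 (decimal)
Compute 128 - 4834 = -4706
-4706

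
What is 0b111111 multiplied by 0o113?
Convert 0b111111 (binary) → 32 + 16 + 8 + 4 + 2 + 1 = 63 (decimal)
Convert 0o113 (octal) → 1×64 + 1×8 + 3 = 75 (decimal)
Compute 63 × 75 = 4725
4725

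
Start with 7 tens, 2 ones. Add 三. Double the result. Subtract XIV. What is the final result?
Convert 7 tens, 2 ones (place-value notation) → 7×10 + 2 = 72 (decimal)
Start: 72
Convert 三 (Chinese numeral) → 3 (decimal)
72 + 3 = 75
75 × 2 = 150
Convert XIV (Roman numeral) → 10 + 4 = 14 (decimal)
150 - 14 = 136
136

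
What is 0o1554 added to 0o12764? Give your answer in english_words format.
Convert 0o1554 (octal) → 1×512 + 5×64 + 5×8 + 4 = 876 (decimal)
Convert 0o12764 (octal) → 1×4096 + 2×512 + 7×64 + 6×8 + 4 = 5620 (decimal)
Compute 876 + 5620 = 6496
Convert 6496 (decimal) → 6496 = 6×1000 + 4×100 + 96 → six thousand four hundred ninety-six (English words)
six thousand four hundred ninety-six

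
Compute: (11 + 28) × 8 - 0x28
Convert 0x28 (hexadecimal) → 2×16 + 8 = 40 (decimal)
Expression in decimal: (11 + 28) × 8 - 40
Parentheses first: 11 + 28 = 39
Multiply: 39 × 8 = 312
Subtract: 312 - 40 = 272
272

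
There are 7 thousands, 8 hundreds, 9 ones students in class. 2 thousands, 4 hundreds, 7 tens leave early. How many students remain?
Convert 7 thousands, 8 hundreds, 9 ones (place-value notation) → 7×1000 + 8×100 + 9 = 7809 (decimal)
Convert 2 thousands, 4 hundreds, 7 tens (place-value notation) → 2×1000 + 4×100 + 7×10 = 2470 (decimal)
Compute 7809 - 2470 = 5339
5339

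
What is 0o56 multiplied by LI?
Convert 0o56 (octal) → 5×8 + 6 = 46 (decimal)
Convert LI (Roman numeral) → 50 + 1 = 51 (decimal)
Compute 46 × 51 = 2346
2346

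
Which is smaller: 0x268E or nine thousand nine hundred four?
Convert 0x268E (hexadecimal) → 2×4096 + 6×256 + 8×16 + 14 = 9870 (decimal)
Convert nine thousand nine hundred four (English words) → 9×1000 + 9×100 + 4 = 9904 (decimal)
Compare 9870 vs 9904: smaller = 9870
9870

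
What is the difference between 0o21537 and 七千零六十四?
Convert 0o21537 (octal) → 2×4096 + 1×512 + 5×64 + 3×8 + 7 = 9055 (decimal)
Convert 七千零六十四 (Chinese numeral) → 7×1000 + 6×10 + 4 = 7064 (decimal)
Difference: |9055 - 7064| = 1991
1991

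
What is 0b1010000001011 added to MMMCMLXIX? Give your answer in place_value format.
Convert 0b1010000001011 (binary) → 4096 + 1024 + 8 + 2 + 1 = 5131 (decimal)
Convert MMMCMLXIX (Roman numeral) → 1000 + 1000 + 1000 + 900 + 50 + 10 + 9 = 3969 (decimal)
Compute 5131 + 3969 = 9100
Convert 9100 (decimal) → 9100 = 9×1000 + 1×100 → 9 thousands, 1 hundred (place-value notation)
9 thousands, 1 hundred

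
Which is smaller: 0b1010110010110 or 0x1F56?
Convert 0b1010110010110 (binary) → 4096 + 1024 + 256 + 128 + 16 + 4 + 2 = 5526 (decimal)
Convert 0x1F56 (hexadecimal) → 1×4096 + 15×256 + 5×16 + 6 = 8022 (decimal)
Compare 5526 vs 8022: smaller = 5526
5526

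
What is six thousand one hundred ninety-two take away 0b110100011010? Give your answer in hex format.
Convert six thousand one hundred ninety-two (English words) → 6×1000 + 1×100 + 92 = 6192 (decimal)
Convert 0b110100011010 (binary) → 2048 + 1024 + 256 + 16 + 8 + 2 = 3354 (decimal)
Compute 6192 - 3354 = 2838
Convert 2838 (decimal) → 2838 = 11×256 + 1×16 + 6 → 0xB16 (hexadecimal)
0xB16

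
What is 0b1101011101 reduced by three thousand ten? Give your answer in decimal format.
Convert 0b1101011101 (binary) → 512 + 256 + 64 + 16 + 8 + 4 + 1 = 861 (decimal)
Convert three thousand ten (English words) → 3×1000 + 10 = 3010 (decimal)
Compute 861 - 3010 = -2149
-2149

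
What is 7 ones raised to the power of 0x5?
Convert 7 ones (place-value notation) → 7 (decimal)
Convert 0x5 (hexadecimal) → 5 (decimal)
Compute 7 ^ 5 = 16807
16807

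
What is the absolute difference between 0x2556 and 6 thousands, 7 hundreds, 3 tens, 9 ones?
Convert 0x2556 (hexadecimal) → 2×4096 + 5×256 + 5×16 + 6 = 9558 (decimal)
Convert 6 thousands, 7 hundreds, 3 tens, 9 ones (place-value notation) → 6×1000 + 7×100 + 3×10 + 9 = 6739 (decimal)
Compute |9558 - 6739| = 2819
2819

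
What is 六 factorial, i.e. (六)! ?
Convert 六 (Chinese numeral) → 6 (decimal)
Compute 6! = 720
720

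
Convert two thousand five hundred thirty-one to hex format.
Convert two thousand five hundred thirty-one (English words) → 2×1000 + 5×100 + 31 = 2531 (decimal)
Convert 2531 (decimal) → 2531 = 9×256 + 14×16 + 3 → 0x9E3 (hexadecimal)
0x9E3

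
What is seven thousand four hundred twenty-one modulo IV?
Convert seven thousand four hundred twenty-one (English words) → 7×1000 + 4×100 + 21 = 7421 (decimal)
Convert IV (Roman numeral) → 4 (decimal)
Compute 7421 mod 4 = 1
1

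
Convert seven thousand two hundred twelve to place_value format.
Convert seven thousand two hundred twelve (English words) → 7×1000 + 2×100 + 12 = 7212 (decimal)
Convert 7212 (decimal) → 7212 = 7×1000 + 2×100 + 1×10 + 2 → 7 thousands, 2 hundreds, 1 ten, 2 ones (place-value notation)
7 thousands, 2 hundreds, 1 ten, 2 ones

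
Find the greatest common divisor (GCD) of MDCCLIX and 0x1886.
Convert MDCCLIX (Roman numeral) → 1000 + 500 + 100 + 100 + 50 + 9 = 1759 (decimal)
Convert 0x1886 (hexadecimal) → 1×4096 + 8×256 + 8×16 + 6 = 6278 (decimal)
Compute gcd(1759, 6278) = 1
1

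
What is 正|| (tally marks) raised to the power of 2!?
Convert 正|| (tally marks) → 5 + 2 = 7 (decimal)
Convert 2! (factorial) → 2 (decimal)
Compute 7 ^ 2 = 49
49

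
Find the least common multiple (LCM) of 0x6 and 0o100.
Convert 0x6 (hexadecimal) → 6 (decimal)
Convert 0o100 (octal) → 1×64 = 64 (decimal)
Compute lcm(6, 64) = 192
192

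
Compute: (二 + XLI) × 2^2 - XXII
Convert 二 (Chinese numeral) → 2 (decimal)
Convert XLI (Roman numeral) → 40 + 1 = 41 (decimal)
Convert 2^2 (power) → 4 (decimal)
Convert XXII (Roman numeral) → 10 + 10 + 1 + 1 = 22 (decimal)
Expression in decimal: (2 + 41) × 4 - 22
Parentheses first: 2 + 41 = 43
Multiply: 43 × 4 = 172
Subtract: 172 - 22 = 150
150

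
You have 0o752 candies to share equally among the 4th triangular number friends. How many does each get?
Convert 0o752 (octal) → 7×64 + 5×8 + 2 = 490 (decimal)
Convert the 4th triangular number (triangular index) → 4×5/2 = 10 (decimal)
Compute 490 ÷ 10 = 49
49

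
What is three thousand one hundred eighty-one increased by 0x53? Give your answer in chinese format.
Convert three thousand one hundred eighty-one (English words) → 3×1000 + 1×100 + 81 = 3181 (decimal)
Convert 0x53 (hexadecimal) → 5×16 + 3 = 83 (decimal)
Compute 3181 + 83 = 3264
Convert 3264 (decimal) → 3264 = 3×1000 + 2×100 + 6×10 + 4 → 三千二百六十四 (Chinese numeral)
三千二百六十四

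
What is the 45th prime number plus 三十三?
The 45th prime number = 197
Convert 三十三 (Chinese numeral) → 3×10 + 3 = 33 (decimal)
Compute 197 + 33 = 230
230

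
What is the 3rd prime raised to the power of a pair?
Convert the 3rd prime (prime index) → 5 (decimal)
Convert a pair (colloquial) → 2 (decimal)
Compute 5 ^ 2 = 25
25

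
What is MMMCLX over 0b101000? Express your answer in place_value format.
Convert MMMCLX (Roman numeral) → 1000 + 1000 + 1000 + 100 + 50 + 10 = 3160 (decimal)
Convert 0b101000 (binary) → 32 + 8 = 40 (decimal)
Compute 3160 ÷ 40 = 79
Convert 79 (decimal) → 79 = 7×10 + 9 → 7 tens, 9 ones (place-value notation)
7 tens, 9 ones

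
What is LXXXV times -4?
Convert LXXXV (Roman numeral) → 50 + 10 + 10 + 10 + 5 = 85 (decimal)
Compute 85 × -4 = -340
-340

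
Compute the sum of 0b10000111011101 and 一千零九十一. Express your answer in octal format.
Convert 0b10000111011101 (binary) → 8192 + 256 + 128 + 64 + 16 + 8 + 4 + 1 = 8669 (decimal)
Convert 一千零九十一 (Chinese numeral) → 1×1000 + 9×10 + 1 = 1091 (decimal)
Compute 8669 + 1091 = 9760
Convert 9760 (decimal) → 9760 = 2×4096 + 3×512 + 4×8 → 0o23040 (octal)
0o23040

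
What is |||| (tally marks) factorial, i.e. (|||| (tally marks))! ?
Convert |||| (tally marks) → 4 (decimal)
Compute 4! = 24
24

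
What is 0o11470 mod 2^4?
Convert 0o11470 (octal) → 1×4096 + 1×512 + 4×64 + 7×8 = 4920 (decimal)
Convert 2^4 (power) → 16 (decimal)
Compute 4920 mod 16 = 8
8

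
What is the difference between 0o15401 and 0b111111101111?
Convert 0o15401 (octal) → 1×4096 + 5×512 + 4×64 + 1 = 6913 (decimal)
Convert 0b111111101111 (binary) → 2048 + 1024 + 512 + 256 + 128 + 64 + 32 + 8 + 4 + 2 + 1 = 4079 (decimal)
Difference: |6913 - 4079| = 2834
2834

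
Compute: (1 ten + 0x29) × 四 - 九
Convert 1 ten (place-value notation) → 1×10 = 10 (decimal)
Convert 0x29 (hexadecimal) → 2×16 + 9 = 41 (decimal)
Convert 四 (Chinese numeral) → 4 (decimal)
Convert 九 (Chinese numeral) → 9 (decimal)
Expression in decimal: (10 + 41) × 4 - 9
Parentheses first: 10 + 41 = 51
Multiply: 51 × 4 = 204
Subtract: 204 - 9 = 195
195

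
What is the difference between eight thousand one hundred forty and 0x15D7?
Convert eight thousand one hundred forty (English words) → 8×1000 + 1×100 + 40 = 8140 (decimal)
Convert 0x15D7 (hexadecimal) → 1×4096 + 5×256 + 13×16 + 7 = 5591 (decimal)
Difference: |8140 - 5591| = 2549
2549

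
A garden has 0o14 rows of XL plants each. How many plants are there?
Convert XL (Roman numeral) → 40 (decimal)
Convert 0o14 (octal) → 1×8 + 4 = 12 (decimal)
Compute 40 × 12 = 480
480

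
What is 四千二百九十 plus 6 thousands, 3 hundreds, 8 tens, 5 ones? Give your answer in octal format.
Convert 四千二百九十 (Chinese numeral) → 4×1000 + 2×100 + 9×10 = 4290 (decimal)
Convert 6 thousands, 3 hundreds, 8 tens, 5 ones (place-value notation) → 6×1000 + 3×100 + 8×10 + 5 = 6385 (decimal)
Compute 4290 + 6385 = 10675
Convert 10675 (decimal) → 10675 = 2×4096 + 4×512 + 6×64 + 6×8 + 3 → 0o24663 (octal)
0o24663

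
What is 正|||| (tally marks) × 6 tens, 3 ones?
Convert 正|||| (tally marks) → 5 + 4 = 9 (decimal)
Convert 6 tens, 3 ones (place-value notation) → 6×10 + 3 = 63 (decimal)
Compute 9 × 63 = 567
567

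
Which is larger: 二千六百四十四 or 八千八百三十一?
Convert 二千六百四十四 (Chinese numeral) → 2×1000 + 6×100 + 4×10 + 4 = 2644 (decimal)
Convert 八千八百三十一 (Chinese numeral) → 8×1000 + 8×100 + 3×10 + 1 = 8831 (decimal)
Compare 2644 vs 8831: larger = 8831
8831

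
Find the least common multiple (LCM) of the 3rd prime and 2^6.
Convert the 3rd prime (prime index) → 5 (decimal)
Convert 2^6 (power) → 64 (decimal)
Compute lcm(5, 64) = 320
320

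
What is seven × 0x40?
Convert seven (English words) → 7 (decimal)
Convert 0x40 (hexadecimal) → 4×16 = 64 (decimal)
Compute 7 × 64 = 448
448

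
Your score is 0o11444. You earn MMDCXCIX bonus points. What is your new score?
Convert 0o11444 (octal) → 1×4096 + 1×512 + 4×64 + 4×8 + 4 = 4900 (decimal)
Convert MMDCXCIX (Roman numeral) → 1000 + 1000 + 500 + 100 + 90 + 9 = 2699 (decimal)
Compute 4900 + 2699 = 7599
7599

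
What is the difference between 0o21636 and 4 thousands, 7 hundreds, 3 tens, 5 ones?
Convert 0o21636 (octal) → 2×4096 + 1×512 + 6×64 + 3×8 + 6 = 9118 (decimal)
Convert 4 thousands, 7 hundreds, 3 tens, 5 ones (place-value notation) → 4×1000 + 7×100 + 3×10 + 5 = 4735 (decimal)
Difference: |9118 - 4735| = 4383
4383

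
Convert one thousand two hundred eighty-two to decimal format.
Convert one thousand two hundred eighty-two (English words) → 1×1000 + 2×100 + 82 = 1282 (decimal)
1282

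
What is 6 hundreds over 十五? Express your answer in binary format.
Convert 6 hundreds (place-value notation) → 6×100 = 600 (decimal)
Convert 十五 (Chinese numeral) → 1×10 + 5 = 15 (decimal)
Compute 600 ÷ 15 = 40
Convert 40 (decimal) → 40 = 32 + 8 → 0b101000 (binary)
0b101000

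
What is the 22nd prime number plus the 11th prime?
The 22nd prime number = 79
Convert the 11th prime (prime index) → 31 (decimal)
Compute 79 + 31 = 110
110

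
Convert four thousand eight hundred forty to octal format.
Convert four thousand eight hundred forty (English words) → 4×1000 + 8×100 + 40 = 4840 (decimal)
Convert 4840 (decimal) → 4840 = 1×4096 + 1×512 + 3×64 + 5×8 → 0o11350 (octal)
0o11350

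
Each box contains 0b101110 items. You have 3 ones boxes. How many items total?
Convert 0b101110 (binary) → 32 + 8 + 4 + 2 = 46 (decimal)
Convert 3 ones (place-value notation) → 3 (decimal)
Compute 46 × 3 = 138
138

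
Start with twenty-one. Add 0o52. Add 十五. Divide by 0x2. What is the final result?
Convert twenty-one (English words) → 21 (decimal)
Start: 21
Convert 0o52 (octal) → 5×8 + 2 = 42 (decimal)
21 + 42 = 63
Convert 十五 (Chinese numeral) → 1×10 + 5 = 15 (decimal)
63 + 15 = 78
Convert 0x2 (hexadecimal) → 2 (decimal)
78 ÷ 2 = 39
39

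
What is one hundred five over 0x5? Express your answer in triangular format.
Convert one hundred five (English words) → 1×100 + 5 = 105 (decimal)
Convert 0x5 (hexadecimal) → 5 (decimal)
Compute 105 ÷ 5 = 21
Convert 21 (decimal) → 21 = 6×7/2 → the 6th triangular number (triangular index)
the 6th triangular number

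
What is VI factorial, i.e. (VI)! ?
Convert VI (Roman numeral) → 5 + 1 = 6 (decimal)
Compute 6! = 720
720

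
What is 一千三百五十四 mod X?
Convert 一千三百五十四 (Chinese numeral) → 1×1000 + 3×100 + 5×10 + 4 = 1354 (decimal)
Convert X (Roman numeral) → 10 (decimal)
Compute 1354 mod 10 = 4
4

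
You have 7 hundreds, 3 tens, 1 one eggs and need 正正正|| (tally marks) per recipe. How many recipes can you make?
Convert 7 hundreds, 3 tens, 1 one (place-value notation) → 7×100 + 3×10 + 1 = 731 (decimal)
Convert 正正正|| (tally marks) → 5 + 5 + 5 + 2 = 17 (decimal)
Compute 731 ÷ 17 = 43
43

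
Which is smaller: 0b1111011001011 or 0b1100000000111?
Convert 0b1111011001011 (binary) → 4096 + 2048 + 1024 + 512 + 128 + 64 + 8 + 2 + 1 = 7883 (decimal)
Convert 0b1100000000111 (binary) → 4096 + 2048 + 4 + 2 + 1 = 6151 (decimal)
Compare 7883 vs 6151: smaller = 6151
6151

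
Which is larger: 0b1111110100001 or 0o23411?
Convert 0b1111110100001 (binary) → 4096 + 2048 + 1024 + 512 + 256 + 128 + 32 + 1 = 8097 (decimal)
Convert 0o23411 (octal) → 2×4096 + 3×512 + 4×64 + 1×8 + 1 = 9993 (decimal)
Compare 8097 vs 9993: larger = 9993
9993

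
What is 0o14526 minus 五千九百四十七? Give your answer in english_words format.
Convert 0o14526 (octal) → 1×4096 + 4×512 + 5×64 + 2×8 + 6 = 6486 (decimal)
Convert 五千九百四十七 (Chinese numeral) → 5×1000 + 9×100 + 4×10 + 7 = 5947 (decimal)
Compute 6486 - 5947 = 539
Convert 539 (decimal) → 539 = 5×100 + 39 → five hundred thirty-nine (English words)
five hundred thirty-nine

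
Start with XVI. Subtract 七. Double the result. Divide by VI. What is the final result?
Convert XVI (Roman numeral) → 10 + 5 + 1 = 16 (decimal)
Start: 16
Convert 七 (Chinese numeral) → 7 (decimal)
16 - 7 = 9
9 × 2 = 18
Convert VI (Roman numeral) → 5 + 1 = 6 (decimal)
18 ÷ 6 = 3
3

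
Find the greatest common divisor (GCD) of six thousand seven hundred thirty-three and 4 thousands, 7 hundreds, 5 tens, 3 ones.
Convert six thousand seven hundred thirty-three (English words) → 6×1000 + 7×100 + 33 = 6733 (decimal)
Convert 4 thousands, 7 hundreds, 5 tens, 3 ones (place-value notation) → 4×1000 + 7×100 + 5×10 + 3 = 4753 (decimal)
Compute gcd(6733, 4753) = 1
1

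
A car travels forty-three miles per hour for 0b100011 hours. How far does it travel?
Convert forty-three (English words) → 43 (decimal)
Convert 0b100011 (binary) → 32 + 2 + 1 = 35 (decimal)
Compute 43 × 35 = 1505
1505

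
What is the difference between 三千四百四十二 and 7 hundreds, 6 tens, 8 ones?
Convert 三千四百四十二 (Chinese numeral) → 3×1000 + 4×100 + 4×10 + 2 = 3442 (decimal)
Convert 7 hundreds, 6 tens, 8 ones (place-value notation) → 7×100 + 6×10 + 8 = 768 (decimal)
Difference: |3442 - 768| = 2674
2674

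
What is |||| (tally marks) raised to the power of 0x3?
Convert |||| (tally marks) → 4 (decimal)
Convert 0x3 (hexadecimal) → 3 (decimal)
Compute 4 ^ 3 = 64
64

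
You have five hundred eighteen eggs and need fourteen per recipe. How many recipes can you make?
Convert five hundred eighteen (English words) → 5×100 + 18 = 518 (decimal)
Convert fourteen (English words) → 14 (decimal)
Compute 518 ÷ 14 = 37
37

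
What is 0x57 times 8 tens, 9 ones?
Convert 0x57 (hexadecimal) → 5×16 + 7 = 87 (decimal)
Convert 8 tens, 9 ones (place-value notation) → 8×10 + 9 = 89 (decimal)
Compute 87 × 89 = 7743
7743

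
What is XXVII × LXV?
Convert XXVII (Roman numeral) → 10 + 10 + 5 + 1 + 1 = 27 (decimal)
Convert LXV (Roman numeral) → 50 + 10 + 5 = 65 (decimal)
Compute 27 × 65 = 1755
1755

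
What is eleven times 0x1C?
Convert eleven (English words) → 11 (decimal)
Convert 0x1C (hexadecimal) → 1×16 + 12 = 28 (decimal)
Compute 11 × 28 = 308
308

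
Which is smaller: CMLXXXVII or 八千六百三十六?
Convert CMLXXXVII (Roman numeral) → 900 + 50 + 10 + 10 + 10 + 5 + 1 + 1 = 987 (decimal)
Convert 八千六百三十六 (Chinese numeral) → 8×1000 + 6×100 + 3×10 + 6 = 8636 (decimal)
Compare 987 vs 8636: smaller = 987
987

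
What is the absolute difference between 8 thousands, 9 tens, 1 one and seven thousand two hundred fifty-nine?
Convert 8 thousands, 9 tens, 1 one (place-value notation) → 8×1000 + 9×10 + 1 = 8091 (decimal)
Convert seven thousand two hundred fifty-nine (English words) → 7×1000 + 2×100 + 59 = 7259 (decimal)
Compute |8091 - 7259| = 832
832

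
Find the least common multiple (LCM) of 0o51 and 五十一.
Convert 0o51 (octal) → 5×8 + 1 = 41 (decimal)
Convert 五十一 (Chinese numeral) → 5×10 + 1 = 51 (decimal)
Compute lcm(41, 51) = 2091
2091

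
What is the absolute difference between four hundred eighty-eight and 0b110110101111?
Convert four hundred eighty-eight (English words) → 4×100 + 88 = 488 (decimal)
Convert 0b110110101111 (binary) → 2048 + 1024 + 256 + 128 + 32 + 8 + 4 + 2 + 1 = 3503 (decimal)
Compute |488 - 3503| = 3015
3015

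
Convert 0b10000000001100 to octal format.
Convert 0b10000000001100 (binary) → 8192 + 8 + 4 = 8204 (decimal)
Convert 8204 (decimal) → 8204 = 2×4096 + 1×8 + 4 → 0o20014 (octal)
0o20014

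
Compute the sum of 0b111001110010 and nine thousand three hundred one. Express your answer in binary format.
Convert 0b111001110010 (binary) → 2048 + 1024 + 512 + 64 + 32 + 16 + 2 = 3698 (decimal)
Convert nine thousand three hundred one (English words) → 9×1000 + 3×100 + 1 = 9301 (decimal)
Compute 3698 + 9301 = 12999
Convert 12999 (decimal) → 12999 = 8192 + 4096 + 512 + 128 + 64 + 4 + 2 + 1 → 0b11001011000111 (binary)
0b11001011000111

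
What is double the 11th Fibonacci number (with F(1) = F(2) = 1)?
The 11th Fibonacci number (with F(1) = F(2) = 1): 1, 1, 2, 3, 5, 8, 13, 21, 34, 55, 89 → 89
Compute 89 × 2 = 178
178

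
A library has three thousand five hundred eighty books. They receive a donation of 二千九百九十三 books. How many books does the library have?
Convert three thousand five hundred eighty (English words) → 3×1000 + 5×100 + 80 = 3580 (decimal)
Convert 二千九百九十三 (Chinese numeral) → 2×1000 + 9×100 + 9×10 + 3 = 2993 (decimal)
Compute 3580 + 2993 = 6573
6573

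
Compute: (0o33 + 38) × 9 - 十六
Convert 0o33 (octal) → 3×8 + 3 = 27 (decimal)
Convert 十六 (Chinese numeral) → 1×10 + 6 = 16 (decimal)
Expression in decimal: (27 + 38) × 9 - 16
Parentheses first: 27 + 38 = 65
Multiply: 65 × 9 = 585
Subtract: 585 - 16 = 569
569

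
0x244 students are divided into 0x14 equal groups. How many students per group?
Convert 0x244 (hexadecimal) → 2×256 + 4×16 + 4 = 580 (decimal)
Convert 0x14 (hexadecimal) → 1×16 + 4 = 20 (decimal)
Compute 580 ÷ 20 = 29
29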